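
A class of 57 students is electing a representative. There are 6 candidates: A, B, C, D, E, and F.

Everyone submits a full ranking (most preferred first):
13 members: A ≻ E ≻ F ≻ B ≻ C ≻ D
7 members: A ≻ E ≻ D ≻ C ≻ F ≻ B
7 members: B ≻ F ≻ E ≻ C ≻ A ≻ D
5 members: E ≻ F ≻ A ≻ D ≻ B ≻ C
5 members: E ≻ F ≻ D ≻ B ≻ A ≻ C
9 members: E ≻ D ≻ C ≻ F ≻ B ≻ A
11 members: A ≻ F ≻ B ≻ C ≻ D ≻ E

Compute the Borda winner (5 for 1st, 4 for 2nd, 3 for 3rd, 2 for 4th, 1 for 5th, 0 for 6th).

E

A: 13×5 + 7×5 + 7×1 + 5×3 + 5×1 + 9×0 + 11×5 = 182
B: 13×2 + 7×0 + 7×5 + 5×1 + 5×2 + 9×1 + 11×3 = 118
C: 13×1 + 7×2 + 7×2 + 5×0 + 5×0 + 9×3 + 11×2 = 90
D: 13×0 + 7×3 + 7×0 + 5×2 + 5×3 + 9×4 + 11×1 = 93
E: 13×4 + 7×4 + 7×3 + 5×5 + 5×5 + 9×5 + 11×0 = 196
F: 13×3 + 7×1 + 7×4 + 5×4 + 5×4 + 9×2 + 11×4 = 176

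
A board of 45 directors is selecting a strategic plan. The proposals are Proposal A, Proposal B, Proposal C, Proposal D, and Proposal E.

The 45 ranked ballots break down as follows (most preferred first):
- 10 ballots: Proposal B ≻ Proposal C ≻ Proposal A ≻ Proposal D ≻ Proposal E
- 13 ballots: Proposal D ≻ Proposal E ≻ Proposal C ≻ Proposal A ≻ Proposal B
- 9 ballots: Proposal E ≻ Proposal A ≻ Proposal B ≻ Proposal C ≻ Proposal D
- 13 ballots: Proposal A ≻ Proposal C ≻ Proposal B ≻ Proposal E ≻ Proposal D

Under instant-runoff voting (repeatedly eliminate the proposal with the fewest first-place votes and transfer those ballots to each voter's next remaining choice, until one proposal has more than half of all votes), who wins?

Round 1: Proposal A 13, Proposal B 10, Proposal C 0, Proposal D 13, Proposal E 9. Proposal C eliminated.
Round 2: Proposal A 13, Proposal B 10, Proposal D 13, Proposal E 9. Proposal E eliminated.
Round 3: Proposal A 22, Proposal B 10, Proposal D 13. Proposal B eliminated.
Round 4: Proposal A 32, Proposal D 13. Proposal A has a majority (≥23).

Proposal A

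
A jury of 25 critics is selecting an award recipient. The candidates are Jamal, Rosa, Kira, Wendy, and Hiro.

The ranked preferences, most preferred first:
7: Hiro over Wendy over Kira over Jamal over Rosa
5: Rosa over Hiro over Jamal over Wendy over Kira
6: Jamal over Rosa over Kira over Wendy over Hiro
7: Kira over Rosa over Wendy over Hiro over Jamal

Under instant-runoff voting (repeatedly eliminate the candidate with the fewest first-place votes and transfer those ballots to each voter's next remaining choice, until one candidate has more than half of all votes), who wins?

Kira

Round 1: Jamal 6, Rosa 5, Kira 7, Wendy 0, Hiro 7. Wendy eliminated.
Round 2: Jamal 6, Rosa 5, Kira 7, Hiro 7. Rosa eliminated.
Round 3: Jamal 6, Kira 7, Hiro 12. Jamal eliminated.
Round 4: Kira 13, Hiro 12. Kira has a majority (≥13).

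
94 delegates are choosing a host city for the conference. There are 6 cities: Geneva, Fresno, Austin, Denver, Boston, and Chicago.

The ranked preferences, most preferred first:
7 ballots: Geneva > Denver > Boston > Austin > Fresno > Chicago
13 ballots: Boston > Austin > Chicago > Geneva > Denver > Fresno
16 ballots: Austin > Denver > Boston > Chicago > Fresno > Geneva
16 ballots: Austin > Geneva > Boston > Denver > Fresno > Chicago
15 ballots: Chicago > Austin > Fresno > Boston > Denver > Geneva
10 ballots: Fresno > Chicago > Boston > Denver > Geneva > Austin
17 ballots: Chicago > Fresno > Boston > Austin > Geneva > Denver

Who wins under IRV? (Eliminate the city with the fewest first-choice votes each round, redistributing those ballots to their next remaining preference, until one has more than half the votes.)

Round 1: Geneva 7, Fresno 10, Austin 32, Denver 0, Boston 13, Chicago 32. Denver eliminated.
Round 2: Geneva 7, Fresno 10, Austin 32, Boston 13, Chicago 32. Geneva eliminated.
Round 3: Fresno 10, Austin 32, Boston 20, Chicago 32. Fresno eliminated.
Round 4: Austin 32, Boston 20, Chicago 42. Boston eliminated.
Round 5: Austin 52, Chicago 42. Austin has a majority (≥48).

Austin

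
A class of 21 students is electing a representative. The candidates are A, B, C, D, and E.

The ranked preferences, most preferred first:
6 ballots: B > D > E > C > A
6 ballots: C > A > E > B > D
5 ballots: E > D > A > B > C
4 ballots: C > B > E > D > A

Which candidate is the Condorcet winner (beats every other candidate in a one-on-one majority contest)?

E

E vs A: 15–6
E vs B: 11–10
E vs C: 11–10
E vs D: 15–6
E beats every other candidate.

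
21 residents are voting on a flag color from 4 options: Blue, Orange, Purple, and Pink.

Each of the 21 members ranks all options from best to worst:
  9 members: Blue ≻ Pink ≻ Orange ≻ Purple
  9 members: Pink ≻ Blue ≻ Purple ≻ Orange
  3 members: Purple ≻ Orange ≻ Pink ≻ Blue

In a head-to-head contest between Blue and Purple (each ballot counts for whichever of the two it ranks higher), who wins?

Blue

Blue is ranked above Purple on 18 ballots; Purple above Blue on 3.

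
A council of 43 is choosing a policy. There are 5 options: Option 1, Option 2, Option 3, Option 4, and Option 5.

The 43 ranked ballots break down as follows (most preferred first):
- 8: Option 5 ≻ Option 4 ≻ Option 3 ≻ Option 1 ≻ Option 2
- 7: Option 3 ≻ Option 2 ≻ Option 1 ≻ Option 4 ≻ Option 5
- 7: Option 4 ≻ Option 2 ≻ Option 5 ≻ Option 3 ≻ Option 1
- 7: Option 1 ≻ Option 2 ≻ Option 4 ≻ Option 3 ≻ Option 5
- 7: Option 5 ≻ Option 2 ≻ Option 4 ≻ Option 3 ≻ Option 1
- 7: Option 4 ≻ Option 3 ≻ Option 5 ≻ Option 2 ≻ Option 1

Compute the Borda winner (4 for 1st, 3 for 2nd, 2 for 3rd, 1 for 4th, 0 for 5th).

Option 4

Option 1: 8×1 + 7×2 + 7×0 + 7×4 + 7×0 + 7×0 = 50
Option 2: 8×0 + 7×3 + 7×3 + 7×3 + 7×3 + 7×1 = 91
Option 3: 8×2 + 7×4 + 7×1 + 7×1 + 7×1 + 7×3 = 86
Option 4: 8×3 + 7×1 + 7×4 + 7×2 + 7×2 + 7×4 = 115
Option 5: 8×4 + 7×0 + 7×2 + 7×0 + 7×4 + 7×2 = 88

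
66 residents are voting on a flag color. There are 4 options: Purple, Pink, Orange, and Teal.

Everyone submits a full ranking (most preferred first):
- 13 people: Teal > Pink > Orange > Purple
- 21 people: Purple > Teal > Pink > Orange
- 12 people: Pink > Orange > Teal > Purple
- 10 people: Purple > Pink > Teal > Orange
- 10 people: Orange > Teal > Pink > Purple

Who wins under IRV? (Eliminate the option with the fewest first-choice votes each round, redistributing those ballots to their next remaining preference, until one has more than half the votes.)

Round 1: Purple 31, Pink 12, Orange 10, Teal 13. Orange eliminated.
Round 2: Purple 31, Pink 12, Teal 23. Pink eliminated.
Round 3: Purple 31, Teal 35. Teal has a majority (≥34).

Teal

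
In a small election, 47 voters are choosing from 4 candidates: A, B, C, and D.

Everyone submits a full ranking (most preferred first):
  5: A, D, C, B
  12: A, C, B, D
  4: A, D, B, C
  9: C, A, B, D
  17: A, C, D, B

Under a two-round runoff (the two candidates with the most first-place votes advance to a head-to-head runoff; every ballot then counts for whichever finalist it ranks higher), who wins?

Round 1 first-place votes: A 38, B 0, C 9, D 0. A and C advance.
Runoff: A is ranked above C on 38 ballots, C above A on 9.

A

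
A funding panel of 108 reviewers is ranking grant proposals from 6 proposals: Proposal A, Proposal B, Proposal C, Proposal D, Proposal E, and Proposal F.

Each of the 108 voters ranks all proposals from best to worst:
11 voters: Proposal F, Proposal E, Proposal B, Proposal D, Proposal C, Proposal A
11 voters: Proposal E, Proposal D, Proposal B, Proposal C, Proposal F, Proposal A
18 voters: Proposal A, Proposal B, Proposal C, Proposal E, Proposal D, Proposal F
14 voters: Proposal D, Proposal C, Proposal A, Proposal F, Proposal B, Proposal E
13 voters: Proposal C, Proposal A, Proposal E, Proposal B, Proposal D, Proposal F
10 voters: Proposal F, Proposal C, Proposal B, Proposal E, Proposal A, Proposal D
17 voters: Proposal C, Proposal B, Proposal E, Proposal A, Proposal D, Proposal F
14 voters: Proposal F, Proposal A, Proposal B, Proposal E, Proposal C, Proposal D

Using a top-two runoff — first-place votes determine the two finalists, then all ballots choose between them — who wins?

Proposal C

Round 1 first-place votes: Proposal A 18, Proposal B 0, Proposal C 30, Proposal D 14, Proposal E 11, Proposal F 35. Proposal F and Proposal C advance.
Runoff: Proposal F is ranked above Proposal C on 35 ballots, Proposal C above Proposal F on 73.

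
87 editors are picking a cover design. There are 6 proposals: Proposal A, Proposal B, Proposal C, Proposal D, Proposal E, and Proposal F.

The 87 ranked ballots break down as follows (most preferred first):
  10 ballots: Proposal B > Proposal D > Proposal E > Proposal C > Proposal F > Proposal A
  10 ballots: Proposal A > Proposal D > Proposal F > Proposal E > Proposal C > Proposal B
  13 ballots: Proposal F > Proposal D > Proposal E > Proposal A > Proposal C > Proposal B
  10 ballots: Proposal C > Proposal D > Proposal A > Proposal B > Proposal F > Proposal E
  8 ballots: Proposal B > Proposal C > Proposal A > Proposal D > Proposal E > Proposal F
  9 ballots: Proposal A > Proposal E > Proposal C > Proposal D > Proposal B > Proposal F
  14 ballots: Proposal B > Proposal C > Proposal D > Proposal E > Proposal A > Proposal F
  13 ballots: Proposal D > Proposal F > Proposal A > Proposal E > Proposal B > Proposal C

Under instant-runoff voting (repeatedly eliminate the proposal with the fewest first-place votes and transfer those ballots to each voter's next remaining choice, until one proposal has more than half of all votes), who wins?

Round 1: Proposal A 19, Proposal B 32, Proposal C 10, Proposal D 13, Proposal E 0, Proposal F 13. Proposal E eliminated.
Round 2: Proposal A 19, Proposal B 32, Proposal C 10, Proposal D 13, Proposal F 13. Proposal C eliminated.
Round 3: Proposal A 19, Proposal B 32, Proposal D 23, Proposal F 13. Proposal F eliminated.
Round 4: Proposal A 19, Proposal B 32, Proposal D 36. Proposal A eliminated.
Round 5: Proposal B 32, Proposal D 55. Proposal D has a majority (≥44).

Proposal D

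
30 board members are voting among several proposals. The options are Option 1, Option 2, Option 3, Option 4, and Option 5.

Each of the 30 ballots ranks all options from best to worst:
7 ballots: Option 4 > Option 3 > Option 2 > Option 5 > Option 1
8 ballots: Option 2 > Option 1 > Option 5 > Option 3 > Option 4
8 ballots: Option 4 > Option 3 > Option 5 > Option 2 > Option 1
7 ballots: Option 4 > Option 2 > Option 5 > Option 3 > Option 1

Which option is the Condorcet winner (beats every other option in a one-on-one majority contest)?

Option 4

Option 4 vs Option 1: 22–8
Option 4 vs Option 2: 22–8
Option 4 vs Option 3: 22–8
Option 4 vs Option 5: 22–8
Option 4 beats every other option.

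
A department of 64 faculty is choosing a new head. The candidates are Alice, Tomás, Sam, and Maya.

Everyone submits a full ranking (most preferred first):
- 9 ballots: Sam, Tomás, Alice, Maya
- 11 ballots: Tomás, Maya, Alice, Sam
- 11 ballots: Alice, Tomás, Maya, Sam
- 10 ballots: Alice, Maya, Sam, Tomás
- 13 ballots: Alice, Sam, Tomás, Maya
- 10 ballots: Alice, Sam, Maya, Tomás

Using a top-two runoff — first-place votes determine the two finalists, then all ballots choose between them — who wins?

Round 1 first-place votes: Alice 44, Tomás 11, Sam 9, Maya 0. Alice and Tomás advance.
Runoff: Alice is ranked above Tomás on 44 ballots, Tomás above Alice on 20.

Alice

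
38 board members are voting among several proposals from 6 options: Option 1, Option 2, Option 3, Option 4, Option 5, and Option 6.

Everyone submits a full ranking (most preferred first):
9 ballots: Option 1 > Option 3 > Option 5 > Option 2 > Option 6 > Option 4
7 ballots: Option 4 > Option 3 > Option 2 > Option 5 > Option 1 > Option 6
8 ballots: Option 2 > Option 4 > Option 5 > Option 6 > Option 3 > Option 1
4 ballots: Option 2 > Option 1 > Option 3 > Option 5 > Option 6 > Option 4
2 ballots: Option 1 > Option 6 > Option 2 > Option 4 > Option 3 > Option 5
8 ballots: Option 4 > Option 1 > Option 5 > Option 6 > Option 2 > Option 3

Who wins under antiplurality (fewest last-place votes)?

Last-place votes: Option 1 8, Option 2 0, Option 3 8, Option 4 13, Option 5 2, Option 6 7.

Option 2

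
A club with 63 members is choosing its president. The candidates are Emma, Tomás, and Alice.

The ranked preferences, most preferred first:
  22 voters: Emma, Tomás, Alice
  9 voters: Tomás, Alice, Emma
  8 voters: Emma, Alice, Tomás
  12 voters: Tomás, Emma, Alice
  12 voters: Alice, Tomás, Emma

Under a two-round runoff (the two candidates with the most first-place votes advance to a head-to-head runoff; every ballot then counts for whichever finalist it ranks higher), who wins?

Tomás

Round 1 first-place votes: Emma 30, Tomás 21, Alice 12. Emma and Tomás advance.
Runoff: Emma is ranked above Tomás on 30 ballots, Tomás above Emma on 33.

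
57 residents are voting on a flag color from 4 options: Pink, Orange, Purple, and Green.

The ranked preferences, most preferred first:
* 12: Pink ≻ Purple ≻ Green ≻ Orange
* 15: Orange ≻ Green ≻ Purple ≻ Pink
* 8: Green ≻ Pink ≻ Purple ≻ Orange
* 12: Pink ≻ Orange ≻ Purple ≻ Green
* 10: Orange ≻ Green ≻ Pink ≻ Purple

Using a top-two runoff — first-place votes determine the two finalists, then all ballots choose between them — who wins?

Round 1 first-place votes: Pink 24, Orange 25, Purple 0, Green 8. Orange and Pink advance.
Runoff: Orange is ranked above Pink on 25 ballots, Pink above Orange on 32.

Pink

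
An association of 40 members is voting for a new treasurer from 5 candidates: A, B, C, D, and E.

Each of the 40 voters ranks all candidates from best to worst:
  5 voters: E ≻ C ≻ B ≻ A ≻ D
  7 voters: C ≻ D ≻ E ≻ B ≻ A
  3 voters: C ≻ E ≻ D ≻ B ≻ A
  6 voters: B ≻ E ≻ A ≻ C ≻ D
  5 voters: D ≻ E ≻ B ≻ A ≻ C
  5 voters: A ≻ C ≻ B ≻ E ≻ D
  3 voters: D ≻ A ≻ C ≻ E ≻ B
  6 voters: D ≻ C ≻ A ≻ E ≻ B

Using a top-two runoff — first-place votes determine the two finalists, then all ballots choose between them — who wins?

C

Round 1 first-place votes: A 5, B 6, C 10, D 14, E 5. D and C advance.
Runoff: D is ranked above C on 14 ballots, C above D on 26.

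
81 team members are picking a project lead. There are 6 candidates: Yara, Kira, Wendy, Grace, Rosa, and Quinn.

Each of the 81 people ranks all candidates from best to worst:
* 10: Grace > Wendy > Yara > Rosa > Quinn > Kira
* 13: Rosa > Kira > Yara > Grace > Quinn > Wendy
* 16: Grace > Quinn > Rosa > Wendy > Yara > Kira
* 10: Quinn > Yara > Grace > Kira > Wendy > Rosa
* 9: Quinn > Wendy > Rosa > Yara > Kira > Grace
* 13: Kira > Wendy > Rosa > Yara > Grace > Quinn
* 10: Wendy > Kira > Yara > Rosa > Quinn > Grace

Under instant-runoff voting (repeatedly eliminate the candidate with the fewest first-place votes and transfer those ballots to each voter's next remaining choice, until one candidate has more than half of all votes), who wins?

Round 1: Yara 0, Kira 13, Wendy 10, Grace 26, Rosa 13, Quinn 19. Yara eliminated.
Round 2: Kira 13, Wendy 10, Grace 26, Rosa 13, Quinn 19. Wendy eliminated.
Round 3: Kira 23, Grace 26, Rosa 13, Quinn 19. Rosa eliminated.
Round 4: Kira 36, Grace 26, Quinn 19. Quinn eliminated.
Round 5: Kira 45, Grace 36. Kira has a majority (≥41).

Kira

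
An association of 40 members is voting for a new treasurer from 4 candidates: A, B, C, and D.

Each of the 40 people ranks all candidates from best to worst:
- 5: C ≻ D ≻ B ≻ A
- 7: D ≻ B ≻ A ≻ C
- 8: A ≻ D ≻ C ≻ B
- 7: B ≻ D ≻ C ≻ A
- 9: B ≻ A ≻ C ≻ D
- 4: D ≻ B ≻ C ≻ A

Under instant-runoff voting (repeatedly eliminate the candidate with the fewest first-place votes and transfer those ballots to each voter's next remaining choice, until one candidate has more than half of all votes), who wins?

Round 1: A 8, B 16, C 5, D 11. C eliminated.
Round 2: A 8, B 16, D 16. A eliminated.
Round 3: B 16, D 24. D has a majority (≥21).

D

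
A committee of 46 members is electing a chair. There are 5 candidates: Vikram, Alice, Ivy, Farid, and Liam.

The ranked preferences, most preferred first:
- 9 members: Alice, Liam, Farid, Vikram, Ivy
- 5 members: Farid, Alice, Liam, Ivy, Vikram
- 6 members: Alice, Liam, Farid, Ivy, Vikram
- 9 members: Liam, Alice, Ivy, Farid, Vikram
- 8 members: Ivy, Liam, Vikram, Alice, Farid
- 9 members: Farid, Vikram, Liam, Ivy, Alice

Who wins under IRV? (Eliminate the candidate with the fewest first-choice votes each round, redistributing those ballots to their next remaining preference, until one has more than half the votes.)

Liam

Round 1: Vikram 0, Alice 15, Ivy 8, Farid 14, Liam 9. Vikram eliminated.
Round 2: Alice 15, Ivy 8, Farid 14, Liam 9. Ivy eliminated.
Round 3: Alice 15, Farid 14, Liam 17. Farid eliminated.
Round 4: Alice 20, Liam 26. Liam has a majority (≥24).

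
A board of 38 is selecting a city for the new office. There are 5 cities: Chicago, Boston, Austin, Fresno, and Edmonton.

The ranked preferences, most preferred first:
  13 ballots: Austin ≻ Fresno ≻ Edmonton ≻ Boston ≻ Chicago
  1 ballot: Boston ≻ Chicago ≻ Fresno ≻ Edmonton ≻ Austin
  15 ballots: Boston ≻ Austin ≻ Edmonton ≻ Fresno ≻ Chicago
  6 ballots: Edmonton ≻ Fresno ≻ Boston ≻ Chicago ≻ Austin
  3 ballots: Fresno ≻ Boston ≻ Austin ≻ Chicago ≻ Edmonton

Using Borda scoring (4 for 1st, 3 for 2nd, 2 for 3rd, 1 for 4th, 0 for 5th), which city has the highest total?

Austin

Chicago: 13×0 + 1×3 + 15×0 + 6×1 + 3×1 = 12
Boston: 13×1 + 1×4 + 15×4 + 6×2 + 3×3 = 98
Austin: 13×4 + 1×0 + 15×3 + 6×0 + 3×2 = 103
Fresno: 13×3 + 1×2 + 15×1 + 6×3 + 3×4 = 86
Edmonton: 13×2 + 1×1 + 15×2 + 6×4 + 3×0 = 81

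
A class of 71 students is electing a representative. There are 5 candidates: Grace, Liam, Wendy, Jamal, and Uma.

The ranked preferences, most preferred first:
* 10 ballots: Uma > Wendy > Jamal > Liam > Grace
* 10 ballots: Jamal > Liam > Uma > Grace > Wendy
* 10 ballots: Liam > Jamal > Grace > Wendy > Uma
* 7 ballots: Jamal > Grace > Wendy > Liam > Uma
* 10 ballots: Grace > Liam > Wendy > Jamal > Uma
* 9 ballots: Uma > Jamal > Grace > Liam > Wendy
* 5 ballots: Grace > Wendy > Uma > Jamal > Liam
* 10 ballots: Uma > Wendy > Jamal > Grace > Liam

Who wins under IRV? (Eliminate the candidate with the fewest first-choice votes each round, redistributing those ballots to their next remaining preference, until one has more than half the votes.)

Round 1: Grace 15, Liam 10, Wendy 0, Jamal 17, Uma 29. Wendy eliminated.
Round 2: Grace 15, Liam 10, Jamal 17, Uma 29. Liam eliminated.
Round 3: Grace 15, Jamal 27, Uma 29. Grace eliminated.
Round 4: Jamal 37, Uma 34. Jamal has a majority (≥36).

Jamal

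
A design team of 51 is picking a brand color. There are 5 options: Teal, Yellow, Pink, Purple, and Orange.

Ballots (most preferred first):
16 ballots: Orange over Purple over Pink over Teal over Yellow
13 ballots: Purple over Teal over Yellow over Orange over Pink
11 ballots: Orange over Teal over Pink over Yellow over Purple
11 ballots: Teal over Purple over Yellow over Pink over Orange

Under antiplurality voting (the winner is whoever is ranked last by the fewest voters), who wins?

Last-place votes: Teal 0, Yellow 16, Pink 13, Purple 11, Orange 11.

Teal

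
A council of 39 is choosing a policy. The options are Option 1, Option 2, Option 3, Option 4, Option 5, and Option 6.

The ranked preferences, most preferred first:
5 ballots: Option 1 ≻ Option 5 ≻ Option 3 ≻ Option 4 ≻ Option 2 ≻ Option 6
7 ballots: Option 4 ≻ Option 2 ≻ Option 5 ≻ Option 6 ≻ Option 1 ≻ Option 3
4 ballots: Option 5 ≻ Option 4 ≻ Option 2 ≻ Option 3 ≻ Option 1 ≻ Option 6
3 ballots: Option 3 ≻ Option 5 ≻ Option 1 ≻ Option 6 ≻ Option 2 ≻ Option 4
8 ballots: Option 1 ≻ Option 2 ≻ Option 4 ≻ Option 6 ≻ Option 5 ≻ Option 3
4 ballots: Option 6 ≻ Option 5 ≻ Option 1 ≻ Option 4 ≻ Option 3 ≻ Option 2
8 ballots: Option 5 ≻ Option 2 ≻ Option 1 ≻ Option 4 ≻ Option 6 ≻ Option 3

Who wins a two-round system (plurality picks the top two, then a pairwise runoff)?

Option 5

Round 1 first-place votes: Option 1 13, Option 2 0, Option 3 3, Option 4 7, Option 5 12, Option 6 4. Option 1 and Option 5 advance.
Runoff: Option 1 is ranked above Option 5 on 13 ballots, Option 5 above Option 1 on 26.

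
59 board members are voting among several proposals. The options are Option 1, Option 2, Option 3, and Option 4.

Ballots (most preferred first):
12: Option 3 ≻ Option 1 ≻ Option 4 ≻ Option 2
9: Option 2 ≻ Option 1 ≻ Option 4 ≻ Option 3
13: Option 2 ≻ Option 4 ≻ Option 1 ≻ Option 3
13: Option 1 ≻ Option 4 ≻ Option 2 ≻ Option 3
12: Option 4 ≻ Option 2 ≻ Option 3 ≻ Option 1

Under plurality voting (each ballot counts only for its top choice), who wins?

First-place votes: Option 1 13, Option 2 22, Option 3 12, Option 4 12.

Option 2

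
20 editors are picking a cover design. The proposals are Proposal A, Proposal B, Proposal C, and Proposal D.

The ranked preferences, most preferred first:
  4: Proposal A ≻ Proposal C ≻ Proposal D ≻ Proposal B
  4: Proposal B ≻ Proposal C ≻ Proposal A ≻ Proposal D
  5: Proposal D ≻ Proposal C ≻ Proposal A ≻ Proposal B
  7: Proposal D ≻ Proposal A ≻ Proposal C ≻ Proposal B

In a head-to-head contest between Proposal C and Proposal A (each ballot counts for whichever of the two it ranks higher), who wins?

Proposal C is ranked above Proposal A on 9 ballots; Proposal A above Proposal C on 11.

Proposal A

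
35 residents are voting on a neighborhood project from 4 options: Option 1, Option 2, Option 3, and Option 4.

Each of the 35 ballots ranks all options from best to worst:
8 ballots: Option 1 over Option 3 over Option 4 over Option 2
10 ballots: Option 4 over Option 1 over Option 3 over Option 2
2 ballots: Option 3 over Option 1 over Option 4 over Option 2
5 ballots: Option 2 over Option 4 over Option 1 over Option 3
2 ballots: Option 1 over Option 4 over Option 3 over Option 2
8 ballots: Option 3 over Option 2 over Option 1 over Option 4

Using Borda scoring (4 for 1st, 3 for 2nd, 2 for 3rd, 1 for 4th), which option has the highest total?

Option 1

Option 1: 8×4 + 10×3 + 2×3 + 5×2 + 2×4 + 8×2 = 102
Option 2: 8×1 + 10×1 + 2×1 + 5×4 + 2×1 + 8×3 = 66
Option 3: 8×3 + 10×2 + 2×4 + 5×1 + 2×2 + 8×4 = 93
Option 4: 8×2 + 10×4 + 2×2 + 5×3 + 2×3 + 8×1 = 89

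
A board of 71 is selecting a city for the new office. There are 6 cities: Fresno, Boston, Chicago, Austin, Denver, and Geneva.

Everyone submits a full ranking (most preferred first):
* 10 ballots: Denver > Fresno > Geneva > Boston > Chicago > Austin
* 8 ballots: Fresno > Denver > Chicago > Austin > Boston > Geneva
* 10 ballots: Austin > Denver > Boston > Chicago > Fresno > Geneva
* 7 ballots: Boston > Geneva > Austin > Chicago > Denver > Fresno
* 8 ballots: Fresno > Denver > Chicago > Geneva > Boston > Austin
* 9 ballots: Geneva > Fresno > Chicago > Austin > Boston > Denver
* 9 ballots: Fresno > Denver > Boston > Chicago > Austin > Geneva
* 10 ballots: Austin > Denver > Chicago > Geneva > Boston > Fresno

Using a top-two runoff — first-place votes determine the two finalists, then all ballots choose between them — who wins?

Fresno

Round 1 first-place votes: Fresno 25, Boston 7, Chicago 0, Austin 20, Denver 10, Geneva 9. Fresno and Austin advance.
Runoff: Fresno is ranked above Austin on 44 ballots, Austin above Fresno on 27.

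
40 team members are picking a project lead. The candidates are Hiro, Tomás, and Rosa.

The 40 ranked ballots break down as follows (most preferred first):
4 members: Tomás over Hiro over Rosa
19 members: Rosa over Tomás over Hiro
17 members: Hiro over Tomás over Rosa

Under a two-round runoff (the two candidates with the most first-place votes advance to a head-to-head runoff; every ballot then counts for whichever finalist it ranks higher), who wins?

Hiro

Round 1 first-place votes: Hiro 17, Tomás 4, Rosa 19. Rosa and Hiro advance.
Runoff: Rosa is ranked above Hiro on 19 ballots, Hiro above Rosa on 21.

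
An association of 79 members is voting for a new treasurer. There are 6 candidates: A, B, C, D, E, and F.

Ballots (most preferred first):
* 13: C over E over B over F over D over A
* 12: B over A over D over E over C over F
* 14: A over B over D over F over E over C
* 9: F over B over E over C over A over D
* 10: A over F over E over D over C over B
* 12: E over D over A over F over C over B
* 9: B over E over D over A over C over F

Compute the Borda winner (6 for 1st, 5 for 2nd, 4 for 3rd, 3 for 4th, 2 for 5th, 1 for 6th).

A: 13×1 + 12×5 + 14×6 + 9×2 + 10×6 + 12×4 + 9×3 = 310
B: 13×4 + 12×6 + 14×5 + 9×5 + 10×1 + 12×1 + 9×6 = 315
C: 13×6 + 12×2 + 14×1 + 9×3 + 10×2 + 12×2 + 9×2 = 205
D: 13×2 + 12×4 + 14×4 + 9×1 + 10×3 + 12×5 + 9×4 = 265
E: 13×5 + 12×3 + 14×2 + 9×4 + 10×4 + 12×6 + 9×5 = 322
F: 13×3 + 12×1 + 14×3 + 9×6 + 10×5 + 12×3 + 9×1 = 242

E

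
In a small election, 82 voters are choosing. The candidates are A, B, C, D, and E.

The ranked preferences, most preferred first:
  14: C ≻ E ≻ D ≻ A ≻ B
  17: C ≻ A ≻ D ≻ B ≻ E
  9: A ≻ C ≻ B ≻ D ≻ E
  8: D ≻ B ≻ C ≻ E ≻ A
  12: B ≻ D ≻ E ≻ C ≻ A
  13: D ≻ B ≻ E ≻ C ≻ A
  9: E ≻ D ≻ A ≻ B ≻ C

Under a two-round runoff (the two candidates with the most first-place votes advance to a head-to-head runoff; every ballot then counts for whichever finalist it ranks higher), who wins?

Round 1 first-place votes: A 9, B 12, C 31, D 21, E 9. C and D advance.
Runoff: C is ranked above D on 40 ballots, D above C on 42.

D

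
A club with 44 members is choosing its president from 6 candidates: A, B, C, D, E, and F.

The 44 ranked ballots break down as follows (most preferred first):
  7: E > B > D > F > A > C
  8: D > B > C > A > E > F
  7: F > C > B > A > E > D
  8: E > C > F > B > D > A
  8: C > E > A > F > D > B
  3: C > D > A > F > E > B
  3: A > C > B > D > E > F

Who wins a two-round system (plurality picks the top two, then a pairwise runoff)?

Round 1 first-place votes: A 3, B 0, C 11, D 8, E 15, F 7. E and C advance.
Runoff: E is ranked above C on 15 ballots, C above E on 29.

C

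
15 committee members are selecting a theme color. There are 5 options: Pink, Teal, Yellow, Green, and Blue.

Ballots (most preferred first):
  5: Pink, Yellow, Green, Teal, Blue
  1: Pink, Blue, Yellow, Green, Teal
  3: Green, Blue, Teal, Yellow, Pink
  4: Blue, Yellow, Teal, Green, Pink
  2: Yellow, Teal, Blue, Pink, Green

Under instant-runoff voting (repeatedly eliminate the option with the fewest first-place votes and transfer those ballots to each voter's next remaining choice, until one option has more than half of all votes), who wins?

Round 1: Pink 6, Teal 0, Yellow 2, Green 3, Blue 4. Teal eliminated.
Round 2: Pink 6, Yellow 2, Green 3, Blue 4. Yellow eliminated.
Round 3: Pink 6, Green 3, Blue 6. Green eliminated.
Round 4: Pink 6, Blue 9. Blue has a majority (≥8).

Blue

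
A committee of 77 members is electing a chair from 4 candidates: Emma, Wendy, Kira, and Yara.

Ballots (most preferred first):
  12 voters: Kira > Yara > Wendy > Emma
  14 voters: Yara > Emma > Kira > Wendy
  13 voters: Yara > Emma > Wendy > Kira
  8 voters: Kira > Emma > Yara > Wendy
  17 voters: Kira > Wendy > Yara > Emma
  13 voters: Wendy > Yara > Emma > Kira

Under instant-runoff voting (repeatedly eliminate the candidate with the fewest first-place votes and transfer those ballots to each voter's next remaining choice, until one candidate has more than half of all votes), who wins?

Round 1: Emma 0, Wendy 13, Kira 37, Yara 27. Emma eliminated.
Round 2: Wendy 13, Kira 37, Yara 27. Wendy eliminated.
Round 3: Kira 37, Yara 40. Yara has a majority (≥39).

Yara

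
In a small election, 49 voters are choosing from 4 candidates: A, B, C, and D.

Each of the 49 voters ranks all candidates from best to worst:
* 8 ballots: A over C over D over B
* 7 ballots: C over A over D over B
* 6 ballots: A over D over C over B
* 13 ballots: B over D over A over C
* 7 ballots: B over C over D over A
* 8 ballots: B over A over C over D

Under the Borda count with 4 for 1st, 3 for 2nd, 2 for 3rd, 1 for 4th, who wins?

A

A: 8×4 + 7×3 + 6×4 + 13×2 + 7×1 + 8×3 = 134
B: 8×1 + 7×1 + 6×1 + 13×4 + 7×4 + 8×4 = 133
C: 8×3 + 7×4 + 6×2 + 13×1 + 7×3 + 8×2 = 114
D: 8×2 + 7×2 + 6×3 + 13×3 + 7×2 + 8×1 = 109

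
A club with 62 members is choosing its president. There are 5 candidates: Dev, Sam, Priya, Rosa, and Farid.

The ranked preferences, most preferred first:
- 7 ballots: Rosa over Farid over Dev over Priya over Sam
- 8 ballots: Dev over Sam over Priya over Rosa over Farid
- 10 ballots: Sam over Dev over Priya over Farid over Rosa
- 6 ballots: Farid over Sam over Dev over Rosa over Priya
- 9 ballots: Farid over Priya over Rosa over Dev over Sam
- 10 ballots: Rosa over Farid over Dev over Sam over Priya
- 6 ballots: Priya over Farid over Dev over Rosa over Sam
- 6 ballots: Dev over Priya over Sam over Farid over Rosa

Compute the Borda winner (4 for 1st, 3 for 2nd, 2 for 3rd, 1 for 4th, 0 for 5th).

Dev: 7×2 + 8×4 + 10×3 + 6×2 + 9×1 + 10×2 + 6×2 + 6×4 = 153
Sam: 7×0 + 8×3 + 10×4 + 6×3 + 9×0 + 10×1 + 6×0 + 6×2 = 104
Priya: 7×1 + 8×2 + 10×2 + 6×0 + 9×3 + 10×0 + 6×4 + 6×3 = 112
Rosa: 7×4 + 8×1 + 10×0 + 6×1 + 9×2 + 10×4 + 6×1 + 6×0 = 106
Farid: 7×3 + 8×0 + 10×1 + 6×4 + 9×4 + 10×3 + 6×3 + 6×1 = 145

Dev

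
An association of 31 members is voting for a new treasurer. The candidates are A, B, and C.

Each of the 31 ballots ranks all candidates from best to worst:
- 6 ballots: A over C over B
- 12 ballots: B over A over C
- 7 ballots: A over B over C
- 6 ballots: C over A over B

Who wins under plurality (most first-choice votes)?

A

First-place votes: A 13, B 12, C 6.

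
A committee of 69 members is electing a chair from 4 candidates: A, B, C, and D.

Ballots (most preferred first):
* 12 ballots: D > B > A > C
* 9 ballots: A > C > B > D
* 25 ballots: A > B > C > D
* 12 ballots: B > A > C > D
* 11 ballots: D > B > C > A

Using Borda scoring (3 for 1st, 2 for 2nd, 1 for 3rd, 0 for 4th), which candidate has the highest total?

A: 12×1 + 9×3 + 25×3 + 12×2 + 11×0 = 138
B: 12×2 + 9×1 + 25×2 + 12×3 + 11×2 = 141
C: 12×0 + 9×2 + 25×1 + 12×1 + 11×1 = 66
D: 12×3 + 9×0 + 25×0 + 12×0 + 11×3 = 69

B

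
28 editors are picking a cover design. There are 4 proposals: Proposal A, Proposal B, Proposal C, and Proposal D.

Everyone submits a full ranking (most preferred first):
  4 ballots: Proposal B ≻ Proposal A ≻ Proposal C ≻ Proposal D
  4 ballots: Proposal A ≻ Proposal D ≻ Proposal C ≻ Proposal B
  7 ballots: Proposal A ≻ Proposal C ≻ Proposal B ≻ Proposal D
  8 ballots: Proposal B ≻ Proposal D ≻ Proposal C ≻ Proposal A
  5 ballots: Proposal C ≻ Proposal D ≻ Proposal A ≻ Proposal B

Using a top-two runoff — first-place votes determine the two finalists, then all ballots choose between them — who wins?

Proposal A

Round 1 first-place votes: Proposal A 11, Proposal B 12, Proposal C 5, Proposal D 0. Proposal B and Proposal A advance.
Runoff: Proposal B is ranked above Proposal A on 12 ballots, Proposal A above Proposal B on 16.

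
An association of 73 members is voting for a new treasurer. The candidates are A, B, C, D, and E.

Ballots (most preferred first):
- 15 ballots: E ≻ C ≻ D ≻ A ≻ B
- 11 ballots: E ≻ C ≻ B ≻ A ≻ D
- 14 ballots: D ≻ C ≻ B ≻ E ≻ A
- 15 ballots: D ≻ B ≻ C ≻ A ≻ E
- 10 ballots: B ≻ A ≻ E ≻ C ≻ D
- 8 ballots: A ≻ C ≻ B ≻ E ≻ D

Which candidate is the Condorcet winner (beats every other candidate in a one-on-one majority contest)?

C

C vs A: 55–18
C vs B: 48–25
C vs D: 44–29
C vs E: 37–36
C beats every other candidate.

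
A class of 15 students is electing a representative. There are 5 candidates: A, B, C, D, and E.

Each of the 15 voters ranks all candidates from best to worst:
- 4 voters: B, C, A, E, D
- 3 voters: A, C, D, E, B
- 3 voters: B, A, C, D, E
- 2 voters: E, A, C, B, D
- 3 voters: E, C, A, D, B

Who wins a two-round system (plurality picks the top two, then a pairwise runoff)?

E

Round 1 first-place votes: A 3, B 7, C 0, D 0, E 5. B and E advance.
Runoff: B is ranked above E on 7 ballots, E above B on 8.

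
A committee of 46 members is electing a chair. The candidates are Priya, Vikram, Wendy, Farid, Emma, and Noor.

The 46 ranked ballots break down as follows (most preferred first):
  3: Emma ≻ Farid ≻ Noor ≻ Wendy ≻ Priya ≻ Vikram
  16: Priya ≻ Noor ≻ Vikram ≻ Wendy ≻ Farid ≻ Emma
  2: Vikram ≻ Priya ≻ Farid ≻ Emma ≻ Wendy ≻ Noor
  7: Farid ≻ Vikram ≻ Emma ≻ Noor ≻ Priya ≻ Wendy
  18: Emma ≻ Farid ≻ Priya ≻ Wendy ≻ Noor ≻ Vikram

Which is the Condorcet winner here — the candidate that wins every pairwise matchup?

Farid vs Priya: 28–18
Farid vs Vikram: 28–18
Farid vs Wendy: 30–16
Farid vs Emma: 25–21
Farid vs Noor: 30–16
Farid beats every other candidate.

Farid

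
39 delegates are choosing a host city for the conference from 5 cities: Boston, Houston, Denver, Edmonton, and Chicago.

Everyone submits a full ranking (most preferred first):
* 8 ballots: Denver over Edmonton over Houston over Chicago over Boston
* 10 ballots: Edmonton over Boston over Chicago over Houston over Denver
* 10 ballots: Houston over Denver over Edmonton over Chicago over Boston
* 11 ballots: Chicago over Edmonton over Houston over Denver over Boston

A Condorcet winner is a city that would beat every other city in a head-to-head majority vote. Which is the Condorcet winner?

Edmonton

Edmonton vs Boston: 39–0
Edmonton vs Houston: 29–10
Edmonton vs Denver: 21–18
Edmonton vs Chicago: 28–11
Edmonton beats every other city.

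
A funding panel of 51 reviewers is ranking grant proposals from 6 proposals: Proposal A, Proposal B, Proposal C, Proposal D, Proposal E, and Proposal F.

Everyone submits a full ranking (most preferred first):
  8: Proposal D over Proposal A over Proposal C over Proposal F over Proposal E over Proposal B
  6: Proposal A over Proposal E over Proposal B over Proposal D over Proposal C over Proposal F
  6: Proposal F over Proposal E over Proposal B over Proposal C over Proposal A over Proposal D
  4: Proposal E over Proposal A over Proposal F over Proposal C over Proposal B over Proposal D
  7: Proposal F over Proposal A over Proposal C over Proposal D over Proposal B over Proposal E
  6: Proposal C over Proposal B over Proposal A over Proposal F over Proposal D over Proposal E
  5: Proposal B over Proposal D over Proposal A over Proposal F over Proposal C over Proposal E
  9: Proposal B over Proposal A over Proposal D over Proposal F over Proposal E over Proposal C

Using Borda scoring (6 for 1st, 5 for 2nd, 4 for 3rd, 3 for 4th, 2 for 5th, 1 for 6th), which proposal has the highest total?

Proposal A

Proposal A: 8×5 + 6×6 + 6×2 + 4×5 + 7×5 + 6×4 + 5×4 + 9×5 = 232
Proposal B: 8×1 + 6×4 + 6×4 + 4×2 + 7×2 + 6×5 + 5×6 + 9×6 = 192
Proposal C: 8×4 + 6×2 + 6×3 + 4×3 + 7×4 + 6×6 + 5×2 + 9×1 = 157
Proposal D: 8×6 + 6×3 + 6×1 + 4×1 + 7×3 + 6×2 + 5×5 + 9×4 = 170
Proposal E: 8×2 + 6×5 + 6×5 + 4×6 + 7×1 + 6×1 + 5×1 + 9×2 = 136
Proposal F: 8×3 + 6×1 + 6×6 + 4×4 + 7×6 + 6×3 + 5×3 + 9×3 = 184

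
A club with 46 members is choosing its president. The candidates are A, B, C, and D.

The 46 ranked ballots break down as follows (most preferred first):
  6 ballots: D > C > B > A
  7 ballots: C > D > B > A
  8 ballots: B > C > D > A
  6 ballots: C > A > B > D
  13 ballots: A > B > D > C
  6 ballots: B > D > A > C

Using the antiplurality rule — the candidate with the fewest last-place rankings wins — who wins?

B

Last-place votes: A 21, B 0, C 19, D 6.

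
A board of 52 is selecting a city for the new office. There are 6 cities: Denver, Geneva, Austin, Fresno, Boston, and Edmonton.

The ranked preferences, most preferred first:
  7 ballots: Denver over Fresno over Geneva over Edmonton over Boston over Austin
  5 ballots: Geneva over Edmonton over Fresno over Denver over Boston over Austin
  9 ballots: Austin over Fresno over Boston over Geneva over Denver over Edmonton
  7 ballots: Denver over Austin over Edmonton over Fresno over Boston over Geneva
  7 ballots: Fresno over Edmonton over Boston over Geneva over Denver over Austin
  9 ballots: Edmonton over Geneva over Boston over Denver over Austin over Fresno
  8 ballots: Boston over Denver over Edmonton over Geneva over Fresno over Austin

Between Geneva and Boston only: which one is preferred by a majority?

Geneva is ranked above Boston on 21 ballots; Boston above Geneva on 31.

Boston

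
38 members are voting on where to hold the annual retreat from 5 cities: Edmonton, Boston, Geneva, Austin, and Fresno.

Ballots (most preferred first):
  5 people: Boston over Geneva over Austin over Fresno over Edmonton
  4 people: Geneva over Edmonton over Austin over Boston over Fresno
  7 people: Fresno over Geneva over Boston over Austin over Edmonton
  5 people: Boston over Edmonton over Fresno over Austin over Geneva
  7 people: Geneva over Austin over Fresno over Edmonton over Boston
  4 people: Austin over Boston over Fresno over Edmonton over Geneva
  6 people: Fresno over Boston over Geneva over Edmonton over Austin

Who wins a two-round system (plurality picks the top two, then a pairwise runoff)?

Fresno

Round 1 first-place votes: Edmonton 0, Boston 10, Geneva 11, Austin 4, Fresno 13. Fresno and Geneva advance.
Runoff: Fresno is ranked above Geneva on 22 ballots, Geneva above Fresno on 16.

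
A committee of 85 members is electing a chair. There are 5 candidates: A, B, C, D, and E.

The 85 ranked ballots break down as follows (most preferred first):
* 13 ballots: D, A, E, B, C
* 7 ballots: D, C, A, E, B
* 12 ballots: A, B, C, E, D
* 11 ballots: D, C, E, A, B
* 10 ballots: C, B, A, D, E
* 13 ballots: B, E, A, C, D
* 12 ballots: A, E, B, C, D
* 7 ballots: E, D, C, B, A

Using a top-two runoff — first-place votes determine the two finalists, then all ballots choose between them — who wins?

Round 1 first-place votes: A 24, B 13, C 10, D 31, E 7. D and A advance.
Runoff: D is ranked above A on 38 ballots, A above D on 47.

A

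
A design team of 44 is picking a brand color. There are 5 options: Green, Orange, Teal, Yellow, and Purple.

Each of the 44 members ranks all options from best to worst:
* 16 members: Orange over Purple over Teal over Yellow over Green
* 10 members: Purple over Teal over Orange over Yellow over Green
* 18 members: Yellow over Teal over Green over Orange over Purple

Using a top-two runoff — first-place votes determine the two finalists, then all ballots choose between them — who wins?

Round 1 first-place votes: Green 0, Orange 16, Teal 0, Yellow 18, Purple 10. Yellow and Orange advance.
Runoff: Yellow is ranked above Orange on 18 ballots, Orange above Yellow on 26.

Orange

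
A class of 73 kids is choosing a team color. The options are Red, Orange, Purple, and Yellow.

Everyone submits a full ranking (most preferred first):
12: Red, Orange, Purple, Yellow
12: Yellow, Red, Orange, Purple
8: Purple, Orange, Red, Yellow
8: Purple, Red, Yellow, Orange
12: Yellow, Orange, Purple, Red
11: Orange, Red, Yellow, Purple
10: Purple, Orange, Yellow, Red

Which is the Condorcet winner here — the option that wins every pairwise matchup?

Orange

Orange vs Red: 41–32
Orange vs Purple: 47–26
Orange vs Yellow: 41–32
Orange beats every other option.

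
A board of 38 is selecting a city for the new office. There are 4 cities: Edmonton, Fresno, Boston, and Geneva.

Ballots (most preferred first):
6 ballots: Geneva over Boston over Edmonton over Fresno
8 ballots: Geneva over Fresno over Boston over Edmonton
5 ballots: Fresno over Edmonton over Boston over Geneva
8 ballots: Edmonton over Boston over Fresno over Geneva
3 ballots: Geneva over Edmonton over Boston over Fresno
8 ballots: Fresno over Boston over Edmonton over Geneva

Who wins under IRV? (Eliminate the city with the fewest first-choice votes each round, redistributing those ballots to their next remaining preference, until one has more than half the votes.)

Round 1: Edmonton 8, Fresno 13, Boston 0, Geneva 17. Boston eliminated.
Round 2: Edmonton 8, Fresno 13, Geneva 17. Edmonton eliminated.
Round 3: Fresno 21, Geneva 17. Fresno has a majority (≥20).

Fresno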